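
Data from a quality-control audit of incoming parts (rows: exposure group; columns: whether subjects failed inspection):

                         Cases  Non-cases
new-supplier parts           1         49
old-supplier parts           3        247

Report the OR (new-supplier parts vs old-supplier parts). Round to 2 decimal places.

OR = (1 × 247) / (49 × 3) = 247/147 ≈ 1.68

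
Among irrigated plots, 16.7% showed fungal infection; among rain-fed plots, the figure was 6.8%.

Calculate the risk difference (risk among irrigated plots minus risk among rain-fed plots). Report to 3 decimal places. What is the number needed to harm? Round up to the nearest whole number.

risk difference = 0.1670 − 0.0680 = 0.099
absolute risk difference = 0.099000
1 / 0.099000 = 10.101 → round up → 11

RD = 0.099; NNH = 11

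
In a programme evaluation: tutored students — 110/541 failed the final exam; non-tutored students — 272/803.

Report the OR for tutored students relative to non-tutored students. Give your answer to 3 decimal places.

odds, tutored students = 110/431 = 0.2552
odds, non-tutored students = 272/531 = 0.5122
OR = 0.2552 / 0.5122 = 0.498

0.498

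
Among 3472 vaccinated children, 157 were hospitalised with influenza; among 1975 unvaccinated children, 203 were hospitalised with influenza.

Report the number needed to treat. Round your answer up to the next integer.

18

risk, vaccinated children = 157/3472 = 0.045219
risk, unvaccinated children = 203/1975 = 0.102785
absolute risk difference = 0.057566
1 / 0.057566 = 17.371 → round up → 18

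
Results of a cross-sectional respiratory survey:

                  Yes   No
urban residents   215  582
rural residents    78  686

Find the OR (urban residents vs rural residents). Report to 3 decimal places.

3.249

odds, urban residents = 215/582 = 0.3694
odds, rural residents = 78/686 = 0.1137
OR = 0.3694 / 0.1137 = 3.249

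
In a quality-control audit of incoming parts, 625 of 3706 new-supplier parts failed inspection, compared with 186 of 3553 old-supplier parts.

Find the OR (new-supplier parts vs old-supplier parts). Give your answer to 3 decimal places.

OR = (625 × 3367) / (3081 × 186) = 2104375/573066 ≈ 3.672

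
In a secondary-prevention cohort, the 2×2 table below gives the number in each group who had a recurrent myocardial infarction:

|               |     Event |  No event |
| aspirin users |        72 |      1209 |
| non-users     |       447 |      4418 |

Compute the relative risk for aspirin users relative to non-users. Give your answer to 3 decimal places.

risk, aspirin users = 72/1281 = 0.0562
risk, non-users = 447/4865 = 0.0919
RR = 0.0562 / 0.0919 = 0.612

0.612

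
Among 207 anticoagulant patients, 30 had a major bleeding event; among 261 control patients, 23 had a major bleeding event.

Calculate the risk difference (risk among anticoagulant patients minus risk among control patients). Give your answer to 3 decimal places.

risk, anticoagulant patients = 30/207 = 0.1449
risk, control patients = 23/261 = 0.0881
risk difference = 0.1449 − 0.0881 = 0.057

0.057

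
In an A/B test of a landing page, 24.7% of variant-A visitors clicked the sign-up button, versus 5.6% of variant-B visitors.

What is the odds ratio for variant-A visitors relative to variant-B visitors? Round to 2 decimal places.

odds, variant-A visitors = 0.2470/0.7530 = 0.3280
odds, variant-B visitors = 0.0560/0.9440 = 0.0593
OR = 0.3280 / 0.0593 = 5.53

OR ≈ 5.53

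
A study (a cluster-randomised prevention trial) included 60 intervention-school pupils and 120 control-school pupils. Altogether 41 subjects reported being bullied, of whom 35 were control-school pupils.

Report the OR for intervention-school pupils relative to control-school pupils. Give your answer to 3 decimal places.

0.270

intervention-school pupils with the outcome: 41 − 35 = 6
intervention-school pupils without the outcome: 60 − 6 = 54
control-school pupils without the outcome: 120 − 35 = 85
odds, intervention-school pupils = 6/54 = 0.1111
odds, control-school pupils = 35/85 = 0.4118
OR = 0.1111 / 0.4118 = 0.270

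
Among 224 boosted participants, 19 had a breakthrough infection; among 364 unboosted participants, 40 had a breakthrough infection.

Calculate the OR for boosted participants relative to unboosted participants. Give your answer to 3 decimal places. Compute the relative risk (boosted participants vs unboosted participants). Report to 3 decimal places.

OR = 0.751; RR = 0.772

odds, boosted participants = 19/205 = 0.0927
odds, unboosted participants = 40/324 = 0.1235
OR = 0.0927 / 0.1235 = 0.751
risk, boosted participants = 19/224 = 0.0848
risk, unboosted participants = 40/364 = 0.1099
RR = 0.0848 / 0.1099 = 0.772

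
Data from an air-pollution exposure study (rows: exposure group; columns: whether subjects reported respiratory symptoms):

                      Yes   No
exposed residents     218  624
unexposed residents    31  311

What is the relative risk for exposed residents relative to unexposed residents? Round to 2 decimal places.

risk, exposed residents = 218/842 = 0.2589
risk, unexposed residents = 31/342 = 0.0906
RR = 0.2589 / 0.0906 = 2.86

2.86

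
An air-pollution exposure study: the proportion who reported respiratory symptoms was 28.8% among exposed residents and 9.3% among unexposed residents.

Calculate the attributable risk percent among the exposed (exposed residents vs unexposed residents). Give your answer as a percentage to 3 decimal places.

AR% = (0.2880 − 0.0930) / 0.2880 = 0.6771 → 67.708%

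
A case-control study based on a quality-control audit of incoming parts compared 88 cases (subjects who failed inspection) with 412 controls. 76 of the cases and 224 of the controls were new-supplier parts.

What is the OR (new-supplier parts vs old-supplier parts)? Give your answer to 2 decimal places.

OR = 5.32

odds, new-supplier parts = 76/224 = 0.3393
odds, old-supplier parts = 12/188 = 0.0638
OR = 0.3393 / 0.0638 = 5.32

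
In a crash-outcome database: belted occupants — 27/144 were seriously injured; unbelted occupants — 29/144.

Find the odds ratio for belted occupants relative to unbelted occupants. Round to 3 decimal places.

OR = (27 × 115) / (117 × 29) = 3105/3393 ≈ 0.915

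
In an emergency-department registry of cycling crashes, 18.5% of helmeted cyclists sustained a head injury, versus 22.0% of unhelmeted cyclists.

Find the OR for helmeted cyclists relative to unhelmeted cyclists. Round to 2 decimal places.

OR: 0.80

odds, helmeted cyclists = 0.1850/0.8150 = 0.2270
odds, unhelmeted cyclists = 0.2200/0.7800 = 0.2821
OR = 0.2270 / 0.2821 = 0.80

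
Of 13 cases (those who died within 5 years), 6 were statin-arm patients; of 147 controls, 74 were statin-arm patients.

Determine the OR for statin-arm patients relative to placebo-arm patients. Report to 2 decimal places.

OR: 0.85

odds, statin-arm patients = 6/74 = 0.0811
odds, placebo-arm patients = 7/73 = 0.0959
OR = 0.0811 / 0.0959 = 0.85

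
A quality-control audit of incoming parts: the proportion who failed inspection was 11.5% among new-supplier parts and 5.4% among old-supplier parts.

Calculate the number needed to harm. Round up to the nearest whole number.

NNH: 17

absolute risk difference = 0.061000
1 / 0.061000 = 16.393 → round up → 17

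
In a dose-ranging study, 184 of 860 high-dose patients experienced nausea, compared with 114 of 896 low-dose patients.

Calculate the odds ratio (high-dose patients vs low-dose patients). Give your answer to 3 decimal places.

OR = (184 × 782) / (676 × 114) = 143888/77064 ≈ 1.867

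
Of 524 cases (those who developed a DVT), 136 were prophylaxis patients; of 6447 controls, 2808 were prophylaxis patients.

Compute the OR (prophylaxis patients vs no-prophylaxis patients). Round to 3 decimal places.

OR = 0.454

odds, prophylaxis patients = 136/2808 = 0.04843
odds, no-prophylaxis patients = 388/3639 = 0.10662
OR = 0.04843 / 0.10662 = 0.454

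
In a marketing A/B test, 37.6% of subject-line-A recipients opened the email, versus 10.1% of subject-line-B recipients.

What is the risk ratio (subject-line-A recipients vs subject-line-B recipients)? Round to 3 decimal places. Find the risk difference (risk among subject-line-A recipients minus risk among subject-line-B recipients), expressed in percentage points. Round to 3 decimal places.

RR = 0.3760 / 0.1010 = 3.723
risk difference = 0.3760 − 0.1010 = 0.2750 → 27.500 percentage points

RR = 3.723; RD = 27.500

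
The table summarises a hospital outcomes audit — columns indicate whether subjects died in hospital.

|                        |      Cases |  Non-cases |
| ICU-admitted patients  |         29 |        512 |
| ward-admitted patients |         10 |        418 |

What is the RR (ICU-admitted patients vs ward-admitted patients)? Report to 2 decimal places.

2.29

risk, ICU-admitted patients = 29/541 = 0.05360
risk, ward-admitted patients = 10/428 = 0.02336
RR = 0.05360 / 0.02336 = 2.29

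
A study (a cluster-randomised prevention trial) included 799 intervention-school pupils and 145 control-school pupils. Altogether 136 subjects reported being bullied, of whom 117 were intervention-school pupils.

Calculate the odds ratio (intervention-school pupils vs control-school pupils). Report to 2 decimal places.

intervention-school pupils without the outcome: 799 − 117 = 682
control-school pupils with the outcome: 136 − 117 = 19
control-school pupils without the outcome: 145 − 19 = 126
OR = (117 × 126) / (682 × 19) = 14742/12958 ≈ 1.14

1.14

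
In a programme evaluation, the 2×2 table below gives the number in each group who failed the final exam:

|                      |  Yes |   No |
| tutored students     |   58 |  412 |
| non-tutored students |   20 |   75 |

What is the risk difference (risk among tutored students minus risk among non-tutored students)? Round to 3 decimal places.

RD = -0.087

risk, tutored students = 58/470 = 0.1234
risk, non-tutored students = 20/95 = 0.2105
risk difference = 0.1234 − 0.2105 = -0.087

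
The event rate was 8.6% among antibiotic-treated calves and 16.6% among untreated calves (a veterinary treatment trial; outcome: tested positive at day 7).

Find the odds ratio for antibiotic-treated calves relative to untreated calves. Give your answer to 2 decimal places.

OR ≈ 0.47

odds, antibiotic-treated calves = 0.0860/0.9140 = 0.0941
odds, untreated calves = 0.1660/0.8340 = 0.1990
OR = 0.0941 / 0.1990 = 0.47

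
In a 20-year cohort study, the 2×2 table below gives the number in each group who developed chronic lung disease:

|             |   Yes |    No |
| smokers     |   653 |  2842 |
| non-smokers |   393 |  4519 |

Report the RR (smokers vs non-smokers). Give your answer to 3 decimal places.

2.335

risk, smokers = 653/3495 = 0.1868
risk, non-smokers = 393/4912 = 0.0800
RR = 0.1868 / 0.0800 = 2.335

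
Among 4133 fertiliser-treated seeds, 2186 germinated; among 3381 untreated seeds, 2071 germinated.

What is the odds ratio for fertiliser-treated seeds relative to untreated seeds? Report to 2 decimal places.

OR = (2186 × 1310) / (1947 × 2071) = 2863660/4032237 ≈ 0.71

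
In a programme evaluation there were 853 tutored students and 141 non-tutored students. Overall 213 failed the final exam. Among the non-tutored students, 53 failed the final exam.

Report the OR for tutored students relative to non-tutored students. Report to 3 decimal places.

tutored students with the outcome: 213 − 53 = 160
tutored students without the outcome: 853 − 160 = 693
non-tutored students without the outcome: 141 − 53 = 88
OR = (160 × 88) / (693 × 53) = 14080/36729 ≈ 0.383

OR = 0.383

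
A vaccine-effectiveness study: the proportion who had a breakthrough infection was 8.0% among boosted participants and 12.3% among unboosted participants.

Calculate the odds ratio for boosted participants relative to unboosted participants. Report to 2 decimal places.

OR = 0.62

odds, boosted participants = 0.0800/0.9200 = 0.0870
odds, unboosted participants = 0.1230/0.8770 = 0.1403
OR = 0.0870 / 0.1403 = 0.62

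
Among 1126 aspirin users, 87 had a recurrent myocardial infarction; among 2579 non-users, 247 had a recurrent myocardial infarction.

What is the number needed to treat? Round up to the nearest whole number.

55

risk, aspirin users = 87/1126 = 0.077265
risk, non-users = 247/2579 = 0.095774
absolute risk difference = 0.018509
1 / 0.018509 = 54.028 → round up → 55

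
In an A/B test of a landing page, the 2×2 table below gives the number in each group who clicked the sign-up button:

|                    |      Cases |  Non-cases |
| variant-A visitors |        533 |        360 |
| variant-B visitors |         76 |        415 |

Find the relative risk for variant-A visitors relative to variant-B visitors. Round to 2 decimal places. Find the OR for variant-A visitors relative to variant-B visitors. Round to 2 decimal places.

risk, variant-A visitors = 533/893 = 0.5969
risk, variant-B visitors = 76/491 = 0.1548
RR = 0.5969 / 0.1548 = 3.86
OR = (533 × 415) / (360 × 76) = 221195/27360 ≈ 8.08

RR = 3.86; OR = 8.08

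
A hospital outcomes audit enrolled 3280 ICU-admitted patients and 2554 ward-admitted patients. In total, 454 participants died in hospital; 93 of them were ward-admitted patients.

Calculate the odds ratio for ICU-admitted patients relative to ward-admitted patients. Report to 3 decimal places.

ICU-admitted patients with the outcome: 454 − 93 = 361
ICU-admitted patients without the outcome: 3280 − 361 = 2919
ward-admitted patients without the outcome: 2554 − 93 = 2461
OR = (361 × 2461) / (2919 × 93) = 888421/271467 ≈ 3.273

OR: 3.273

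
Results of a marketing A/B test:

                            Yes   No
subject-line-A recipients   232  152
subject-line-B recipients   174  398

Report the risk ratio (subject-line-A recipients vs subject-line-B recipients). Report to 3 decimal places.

1.986

risk, subject-line-A recipients = 232/384 = 0.6042
risk, subject-line-B recipients = 174/572 = 0.3042
RR = 0.6042 / 0.3042 = 1.986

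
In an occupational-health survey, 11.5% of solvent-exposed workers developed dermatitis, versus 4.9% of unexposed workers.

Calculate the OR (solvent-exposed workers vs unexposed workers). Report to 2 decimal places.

odds, solvent-exposed workers = 0.11500/0.88500 = 0.12994
odds, unexposed workers = 0.04900/0.95100 = 0.05152
OR = 0.12994 / 0.05152 = 2.52

2.52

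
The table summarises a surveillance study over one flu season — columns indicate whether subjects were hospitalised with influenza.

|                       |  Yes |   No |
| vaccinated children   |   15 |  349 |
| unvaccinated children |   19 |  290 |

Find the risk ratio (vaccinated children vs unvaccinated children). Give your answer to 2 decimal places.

0.67

risk, vaccinated children = 15/364 = 0.04121
risk, unvaccinated children = 19/309 = 0.06149
RR = 0.04121 / 0.06149 = 0.67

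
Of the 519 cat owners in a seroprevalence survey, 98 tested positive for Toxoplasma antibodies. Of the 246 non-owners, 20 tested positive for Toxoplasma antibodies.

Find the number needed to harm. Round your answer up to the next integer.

risk, cat owners = 98/519 = 0.188825
risk, non-owners = 20/246 = 0.081301
absolute risk difference = 0.107524
1 / 0.107524 = 9.300 → round up → 10

10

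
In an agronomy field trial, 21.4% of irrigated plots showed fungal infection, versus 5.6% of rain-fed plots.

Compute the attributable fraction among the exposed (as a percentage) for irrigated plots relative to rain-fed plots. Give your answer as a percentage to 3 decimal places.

AR% = (0.2140 − 0.0560) / 0.2140 = 0.7383 → 73.832%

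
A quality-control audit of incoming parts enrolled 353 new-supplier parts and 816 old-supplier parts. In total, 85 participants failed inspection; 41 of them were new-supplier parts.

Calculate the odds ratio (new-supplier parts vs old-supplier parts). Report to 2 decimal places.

new-supplier parts without the outcome: 353 − 41 = 312
old-supplier parts with the outcome: 85 − 41 = 44
old-supplier parts without the outcome: 816 − 44 = 772
OR = (41 × 772) / (312 × 44) = 31652/13728 ≈ 2.31

2.31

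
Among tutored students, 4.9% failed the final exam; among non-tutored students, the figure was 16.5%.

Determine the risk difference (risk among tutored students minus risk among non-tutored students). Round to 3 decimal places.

risk difference = 0.04900 − 0.16500 = -0.116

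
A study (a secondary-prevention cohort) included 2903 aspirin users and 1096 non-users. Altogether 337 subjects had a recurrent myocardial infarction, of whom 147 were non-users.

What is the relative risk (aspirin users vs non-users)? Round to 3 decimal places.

aspirin users with the outcome: 337 − 147 = 190
aspirin users without the outcome: 2903 − 190 = 2713
non-users without the outcome: 1096 − 147 = 949
risk, aspirin users = 190/2903 = 0.0654
risk, non-users = 147/1096 = 0.1341
RR = 0.0654 / 0.1341 = 0.488

0.488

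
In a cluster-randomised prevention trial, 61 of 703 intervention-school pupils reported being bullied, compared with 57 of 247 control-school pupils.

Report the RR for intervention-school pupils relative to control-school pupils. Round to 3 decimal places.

risk, intervention-school pupils = 61/703 = 0.0868
risk, control-school pupils = 57/247 = 0.2308
RR = 0.0868 / 0.2308 = 0.376

RR = 0.376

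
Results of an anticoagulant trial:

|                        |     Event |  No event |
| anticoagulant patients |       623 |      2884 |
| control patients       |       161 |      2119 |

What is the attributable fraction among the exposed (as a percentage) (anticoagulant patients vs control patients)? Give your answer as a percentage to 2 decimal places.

risk, anticoagulant patients = 623/3507 = 0.1776
risk, control patients = 161/2280 = 0.0706
AR% = (0.1776 − 0.0706) / 0.1776 = 0.6025 → 60.25%

AR% = 60.25%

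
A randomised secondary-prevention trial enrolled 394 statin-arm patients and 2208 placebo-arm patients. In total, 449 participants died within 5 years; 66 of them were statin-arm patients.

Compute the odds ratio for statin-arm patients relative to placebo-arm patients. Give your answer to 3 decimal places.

OR ≈ 0.959

statin-arm patients without the outcome: 394 − 66 = 328
placebo-arm patients with the outcome: 449 − 66 = 383
placebo-arm patients without the outcome: 2208 − 383 = 1825
OR = (66 × 1825) / (328 × 383) = 120450/125624 ≈ 0.959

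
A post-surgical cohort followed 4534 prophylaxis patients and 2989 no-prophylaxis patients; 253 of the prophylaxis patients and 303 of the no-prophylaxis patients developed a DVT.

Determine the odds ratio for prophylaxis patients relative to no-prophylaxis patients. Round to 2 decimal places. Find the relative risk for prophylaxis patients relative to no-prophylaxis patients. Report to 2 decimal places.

OR = 0.52; RR = 0.55

odds, prophylaxis patients = 253/4281 = 0.0591
odds, no-prophylaxis patients = 303/2686 = 0.1128
OR = 0.0591 / 0.1128 = 0.52
risk, prophylaxis patients = 253/4534 = 0.0558
risk, no-prophylaxis patients = 303/2989 = 0.1014
RR = 0.0558 / 0.1014 = 0.55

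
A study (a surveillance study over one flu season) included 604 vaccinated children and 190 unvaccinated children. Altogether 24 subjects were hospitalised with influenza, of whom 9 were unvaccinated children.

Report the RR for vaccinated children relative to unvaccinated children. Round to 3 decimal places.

0.524

vaccinated children with the outcome: 24 − 9 = 15
vaccinated children without the outcome: 604 − 15 = 589
unvaccinated children without the outcome: 190 − 9 = 181
risk, vaccinated children = 15/604 = 0.02483
risk, unvaccinated children = 9/190 = 0.04737
RR = 0.02483 / 0.04737 = 0.524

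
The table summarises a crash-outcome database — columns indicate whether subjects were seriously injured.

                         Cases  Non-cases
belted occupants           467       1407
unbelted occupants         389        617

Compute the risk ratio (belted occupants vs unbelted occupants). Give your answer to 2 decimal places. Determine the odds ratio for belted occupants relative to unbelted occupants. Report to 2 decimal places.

risk, belted occupants = 467/1874 = 0.2492
risk, unbelted occupants = 389/1006 = 0.3867
RR = 0.2492 / 0.3867 = 0.64
OR = (467 × 617) / (1407 × 389) = 288139/547323 ≈ 0.53

RR = 0.64; OR = 0.53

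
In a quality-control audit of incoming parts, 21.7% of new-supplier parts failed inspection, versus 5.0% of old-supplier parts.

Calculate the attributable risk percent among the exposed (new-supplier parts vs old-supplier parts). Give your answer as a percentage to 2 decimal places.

AR% = (0.2170 − 0.0500) / 0.2170 = 0.7696 → 76.96%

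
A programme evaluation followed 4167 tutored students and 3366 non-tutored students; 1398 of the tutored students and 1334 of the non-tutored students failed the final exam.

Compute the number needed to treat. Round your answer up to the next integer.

risk, tutored students = 1398/4167 = 0.335493
risk, non-tutored students = 1334/3366 = 0.396316
absolute risk difference = 0.060823
1 / 0.060823 = 16.441 → round up → 17

17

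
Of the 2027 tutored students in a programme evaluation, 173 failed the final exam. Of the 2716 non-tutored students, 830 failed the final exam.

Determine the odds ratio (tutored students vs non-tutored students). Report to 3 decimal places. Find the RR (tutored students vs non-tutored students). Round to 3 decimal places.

OR = 0.212; RR = 0.279

OR = (173 × 1886) / (1854 × 830) = 326278/1538820 ≈ 0.212
risk, tutored students = 173/2027 = 0.0853
risk, non-tutored students = 830/2716 = 0.3056
RR = 0.0853 / 0.3056 = 0.279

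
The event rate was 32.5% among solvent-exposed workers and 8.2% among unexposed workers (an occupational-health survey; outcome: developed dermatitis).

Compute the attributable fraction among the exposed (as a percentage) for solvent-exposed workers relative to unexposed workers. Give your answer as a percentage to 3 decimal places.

AR% = (0.3250 − 0.0820) / 0.3250 = 0.7477 → 74.769%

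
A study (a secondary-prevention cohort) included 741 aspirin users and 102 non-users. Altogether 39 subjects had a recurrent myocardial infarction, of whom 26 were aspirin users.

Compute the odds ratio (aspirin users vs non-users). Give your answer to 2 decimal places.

0.25

aspirin users without the outcome: 741 − 26 = 715
non-users with the outcome: 39 − 26 = 13
non-users without the outcome: 102 − 13 = 89
OR = (26 × 89) / (715 × 13) = 2314/9295 ≈ 0.25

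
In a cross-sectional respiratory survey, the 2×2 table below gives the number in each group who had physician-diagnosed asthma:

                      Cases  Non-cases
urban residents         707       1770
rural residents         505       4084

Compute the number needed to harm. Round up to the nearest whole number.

risk, urban residents = 707/2477 = 0.285426
risk, rural residents = 505/4589 = 0.110046
absolute risk difference = 0.175380
1 / 0.175380 = 5.702 → round up → 6

NNH ≈ 6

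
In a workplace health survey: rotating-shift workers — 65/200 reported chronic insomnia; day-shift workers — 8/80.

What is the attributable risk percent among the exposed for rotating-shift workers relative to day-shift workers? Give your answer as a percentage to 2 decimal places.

risk, rotating-shift workers = 65/200 = 0.3250
risk, day-shift workers = 8/80 = 0.1000
AR% = (0.3250 − 0.1000) / 0.3250 = 0.6923 → 69.23%

69.23%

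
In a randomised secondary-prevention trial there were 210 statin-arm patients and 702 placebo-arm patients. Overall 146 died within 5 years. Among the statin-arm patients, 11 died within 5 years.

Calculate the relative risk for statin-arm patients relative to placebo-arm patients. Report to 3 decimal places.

statin-arm patients without the outcome: 210 − 11 = 199
placebo-arm patients with the outcome: 146 − 11 = 135
placebo-arm patients without the outcome: 702 − 135 = 567
risk, statin-arm patients = 11/210 = 0.0524
risk, placebo-arm patients = 135/702 = 0.1923
RR = 0.0524 / 0.1923 = 0.272

0.272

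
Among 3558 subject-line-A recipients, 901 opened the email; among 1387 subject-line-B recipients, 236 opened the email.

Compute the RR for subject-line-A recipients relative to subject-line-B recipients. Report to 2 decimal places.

1.49

risk, subject-line-A recipients = 901/3558 = 0.2532
risk, subject-line-B recipients = 236/1387 = 0.1702
RR = 0.2532 / 0.1702 = 1.49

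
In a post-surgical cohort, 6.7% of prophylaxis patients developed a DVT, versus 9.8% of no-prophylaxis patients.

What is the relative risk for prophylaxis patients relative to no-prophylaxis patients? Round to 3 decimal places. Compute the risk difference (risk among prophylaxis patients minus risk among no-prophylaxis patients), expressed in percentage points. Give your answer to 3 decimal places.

RR = 0.684; RD = -3.100

RR = 0.0670 / 0.0980 = 0.684
risk difference = 0.0670 − 0.0980 = -0.0310 → -3.100 percentage points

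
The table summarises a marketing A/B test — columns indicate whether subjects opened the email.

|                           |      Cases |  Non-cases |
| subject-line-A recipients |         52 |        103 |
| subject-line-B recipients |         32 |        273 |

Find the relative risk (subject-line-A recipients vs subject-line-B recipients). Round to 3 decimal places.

RR ≈ 3.198

risk, subject-line-A recipients = 52/155 = 0.3355
risk, subject-line-B recipients = 32/305 = 0.1049
RR = 0.3355 / 0.1049 = 3.198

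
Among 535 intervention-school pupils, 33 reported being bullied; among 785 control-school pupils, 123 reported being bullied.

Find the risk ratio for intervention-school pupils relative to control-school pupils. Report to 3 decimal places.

0.394

risk, intervention-school pupils = 33/535 = 0.0617
risk, control-school pupils = 123/785 = 0.1567
RR = 0.0617 / 0.1567 = 0.394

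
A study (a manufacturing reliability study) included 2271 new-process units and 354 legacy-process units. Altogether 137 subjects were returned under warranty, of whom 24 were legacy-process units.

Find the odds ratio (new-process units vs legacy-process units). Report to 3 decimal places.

OR = 0.720

new-process units with the outcome: 137 − 24 = 113
new-process units without the outcome: 2271 − 113 = 2158
legacy-process units without the outcome: 354 − 24 = 330
odds, new-process units = 113/2158 = 0.05236
odds, legacy-process units = 24/330 = 0.07273
OR = 0.05236 / 0.07273 = 0.720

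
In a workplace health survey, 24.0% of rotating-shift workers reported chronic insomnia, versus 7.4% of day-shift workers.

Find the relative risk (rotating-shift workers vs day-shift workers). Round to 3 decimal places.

RR = 0.2400 / 0.0740 = 3.243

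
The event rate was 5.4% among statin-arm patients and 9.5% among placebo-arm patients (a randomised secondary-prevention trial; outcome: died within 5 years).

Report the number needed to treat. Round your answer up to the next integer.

absolute risk difference = 0.041000
1 / 0.041000 = 24.390 → round up → 25

25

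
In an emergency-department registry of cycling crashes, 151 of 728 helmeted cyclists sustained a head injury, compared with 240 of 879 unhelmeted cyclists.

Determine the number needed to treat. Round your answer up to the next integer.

NNT = 16

risk, helmeted cyclists = 151/728 = 0.207418
risk, unhelmeted cyclists = 240/879 = 0.273038
absolute risk difference = 0.065620
1 / 0.065620 = 15.239 → round up → 16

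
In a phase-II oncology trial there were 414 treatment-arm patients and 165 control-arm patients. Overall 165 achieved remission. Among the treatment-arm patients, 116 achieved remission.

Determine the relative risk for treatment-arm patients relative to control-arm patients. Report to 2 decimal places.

treatment-arm patients without the outcome: 414 − 116 = 298
control-arm patients with the outcome: 165 − 116 = 49
control-arm patients without the outcome: 165 − 49 = 116
risk, treatment-arm patients = 116/414 = 0.2802
risk, control-arm patients = 49/165 = 0.2970
RR = 0.2802 / 0.2970 = 0.94

RR: 0.94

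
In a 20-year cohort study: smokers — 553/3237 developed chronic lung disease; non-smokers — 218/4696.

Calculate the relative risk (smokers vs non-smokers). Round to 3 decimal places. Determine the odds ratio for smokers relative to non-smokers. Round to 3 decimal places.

risk, smokers = 553/3237 = 0.17084
risk, non-smokers = 218/4696 = 0.04642
RR = 0.17084 / 0.04642 = 3.680
OR = (553 × 4478) / (2684 × 218) = 2476334/585112 ≈ 4.232

RR = 3.680; OR = 4.232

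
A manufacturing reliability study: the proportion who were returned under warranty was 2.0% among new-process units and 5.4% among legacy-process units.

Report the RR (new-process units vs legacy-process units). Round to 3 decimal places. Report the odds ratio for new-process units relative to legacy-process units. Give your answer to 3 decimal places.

RR = 0.02000 / 0.05400 = 0.370
odds, new-process units = 0.02000/0.98000 = 0.02041
odds, legacy-process units = 0.05400/0.94600 = 0.05708
OR = 0.02041 / 0.05708 = 0.358

RR = 0.370; OR = 0.358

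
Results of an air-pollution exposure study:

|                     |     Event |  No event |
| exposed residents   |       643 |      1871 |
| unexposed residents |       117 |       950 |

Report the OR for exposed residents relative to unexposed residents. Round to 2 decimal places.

OR ≈ 2.79

odds, exposed residents = 643/1871 = 0.3437
odds, unexposed residents = 117/950 = 0.1232
OR = 0.3437 / 0.1232 = 2.79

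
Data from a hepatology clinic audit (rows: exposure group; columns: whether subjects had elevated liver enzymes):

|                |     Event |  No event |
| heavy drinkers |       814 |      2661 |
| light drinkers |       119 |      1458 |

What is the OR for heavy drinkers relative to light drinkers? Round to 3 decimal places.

OR = (814 × 1458) / (2661 × 119) = 1186812/316659 ≈ 3.748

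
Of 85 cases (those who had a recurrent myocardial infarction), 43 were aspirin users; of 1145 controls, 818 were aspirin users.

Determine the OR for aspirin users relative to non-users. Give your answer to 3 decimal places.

odds, aspirin users = 43/818 = 0.05257
odds, non-users = 42/327 = 0.12844
OR = 0.05257 / 0.12844 = 0.409

OR ≈ 0.409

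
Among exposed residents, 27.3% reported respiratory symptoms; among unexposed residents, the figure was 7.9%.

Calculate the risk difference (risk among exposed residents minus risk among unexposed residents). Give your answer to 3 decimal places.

risk difference = 0.2730 − 0.0790 = 0.194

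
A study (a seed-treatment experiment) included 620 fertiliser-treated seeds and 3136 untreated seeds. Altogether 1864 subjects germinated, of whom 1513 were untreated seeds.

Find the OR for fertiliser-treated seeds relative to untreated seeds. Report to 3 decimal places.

1.400

fertiliser-treated seeds with the outcome: 1864 − 1513 = 351
fertiliser-treated seeds without the outcome: 620 − 351 = 269
untreated seeds without the outcome: 3136 − 1513 = 1623
OR = (351 × 1623) / (269 × 1513) = 569673/406997 ≈ 1.400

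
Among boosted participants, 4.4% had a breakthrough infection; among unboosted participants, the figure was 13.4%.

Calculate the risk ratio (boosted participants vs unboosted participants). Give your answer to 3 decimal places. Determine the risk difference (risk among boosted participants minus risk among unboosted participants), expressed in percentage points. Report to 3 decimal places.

RR = 0.328; RD = -9.000

RR = 0.04400 / 0.13400 = 0.328
risk difference = 0.04400 − 0.13400 = -0.09000 → -9.000 percentage points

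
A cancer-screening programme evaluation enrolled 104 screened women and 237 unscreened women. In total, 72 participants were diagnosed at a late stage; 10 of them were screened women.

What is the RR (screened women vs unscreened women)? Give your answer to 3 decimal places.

screened women without the outcome: 104 − 10 = 94
unscreened women with the outcome: 72 − 10 = 62
unscreened women without the outcome: 237 − 62 = 175
risk, screened women = 10/104 = 0.0962
risk, unscreened women = 62/237 = 0.2616
RR = 0.0962 / 0.2616 = 0.368

RR = 0.368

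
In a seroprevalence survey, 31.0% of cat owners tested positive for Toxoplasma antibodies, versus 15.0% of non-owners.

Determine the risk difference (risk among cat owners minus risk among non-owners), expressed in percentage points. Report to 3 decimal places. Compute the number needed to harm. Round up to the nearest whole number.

RD = 16.000; NNH = 7

risk difference = 0.3100 − 0.1500 = 0.1600 → 16.000 percentage points
absolute risk difference = 0.160000
1 / 0.160000 = 6.250 → round up → 7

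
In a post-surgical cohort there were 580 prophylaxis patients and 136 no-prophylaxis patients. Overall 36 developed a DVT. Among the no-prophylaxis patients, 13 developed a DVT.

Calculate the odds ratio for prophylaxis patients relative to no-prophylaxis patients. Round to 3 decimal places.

prophylaxis patients with the outcome: 36 − 13 = 23
prophylaxis patients without the outcome: 580 − 23 = 557
no-prophylaxis patients without the outcome: 136 − 13 = 123
OR = (23 × 123) / (557 × 13) = 2829/7241 ≈ 0.391

0.391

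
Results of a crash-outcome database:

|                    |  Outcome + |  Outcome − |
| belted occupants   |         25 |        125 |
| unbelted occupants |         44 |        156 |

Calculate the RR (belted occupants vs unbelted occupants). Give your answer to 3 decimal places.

risk, belted occupants = 25/150 = 0.1667
risk, unbelted occupants = 44/200 = 0.2200
RR = 0.1667 / 0.2200 = 0.758

0.758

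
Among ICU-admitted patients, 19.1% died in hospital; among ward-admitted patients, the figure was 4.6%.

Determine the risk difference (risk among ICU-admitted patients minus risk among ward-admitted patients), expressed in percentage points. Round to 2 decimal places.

risk difference = 0.19100 − 0.04600 = 0.14500 → 14.50 percentage points

RD = 14.50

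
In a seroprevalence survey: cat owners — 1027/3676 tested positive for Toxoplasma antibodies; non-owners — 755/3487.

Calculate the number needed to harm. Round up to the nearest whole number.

risk, cat owners = 1027/3676 = 0.279380
risk, non-owners = 755/3487 = 0.216518
absolute risk difference = 0.062861
1 / 0.062861 = 15.908 → round up → 16

16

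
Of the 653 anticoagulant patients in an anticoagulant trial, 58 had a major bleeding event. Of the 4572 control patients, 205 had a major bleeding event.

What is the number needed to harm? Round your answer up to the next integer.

NNH = 23

risk, anticoagulant patients = 58/653 = 0.088821
risk, control patients = 205/4572 = 0.044838
absolute risk difference = 0.043983
1 / 0.043983 = 22.736 → round up → 23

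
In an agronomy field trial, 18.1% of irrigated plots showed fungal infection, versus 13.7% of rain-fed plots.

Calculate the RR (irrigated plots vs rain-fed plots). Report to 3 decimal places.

RR = 0.1810 / 0.1370 = 1.321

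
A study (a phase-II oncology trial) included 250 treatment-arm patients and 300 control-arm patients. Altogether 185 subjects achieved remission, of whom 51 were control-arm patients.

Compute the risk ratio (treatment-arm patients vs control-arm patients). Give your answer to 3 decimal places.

treatment-arm patients with the outcome: 185 − 51 = 134
treatment-arm patients without the outcome: 250 − 134 = 116
control-arm patients without the outcome: 300 − 51 = 249
risk, treatment-arm patients = 134/250 = 0.5360
risk, control-arm patients = 51/300 = 0.1700
RR = 0.5360 / 0.1700 = 3.153

3.153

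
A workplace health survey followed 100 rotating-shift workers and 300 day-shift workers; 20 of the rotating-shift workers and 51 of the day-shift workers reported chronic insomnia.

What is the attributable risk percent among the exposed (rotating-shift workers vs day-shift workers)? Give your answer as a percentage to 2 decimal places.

risk, rotating-shift workers = 20/100 = 0.2000
risk, day-shift workers = 51/300 = 0.1700
AR% = (0.2000 − 0.1700) / 0.2000 = 0.1500 → 15.00%

15.00%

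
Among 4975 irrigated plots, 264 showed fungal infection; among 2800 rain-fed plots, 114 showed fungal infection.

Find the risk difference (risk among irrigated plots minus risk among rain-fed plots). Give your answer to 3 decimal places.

0.012

risk, irrigated plots = 264/4975 = 0.05307
risk, rain-fed plots = 114/2800 = 0.04071
risk difference = 0.05307 − 0.04071 = 0.012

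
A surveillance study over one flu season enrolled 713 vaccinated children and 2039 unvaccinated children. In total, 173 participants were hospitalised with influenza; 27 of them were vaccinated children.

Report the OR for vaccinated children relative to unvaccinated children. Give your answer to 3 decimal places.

vaccinated children without the outcome: 713 − 27 = 686
unvaccinated children with the outcome: 173 − 27 = 146
unvaccinated children without the outcome: 2039 − 146 = 1893
odds, vaccinated children = 27/686 = 0.03936
odds, unvaccinated children = 146/1893 = 0.07713
OR = 0.03936 / 0.07713 = 0.510

OR: 0.510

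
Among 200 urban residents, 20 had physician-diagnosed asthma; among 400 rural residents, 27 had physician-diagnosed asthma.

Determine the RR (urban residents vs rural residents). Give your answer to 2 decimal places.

risk, urban residents = 20/200 = 0.1000
risk, rural residents = 27/400 = 0.0675
RR = 0.1000 / 0.0675 = 1.48

1.48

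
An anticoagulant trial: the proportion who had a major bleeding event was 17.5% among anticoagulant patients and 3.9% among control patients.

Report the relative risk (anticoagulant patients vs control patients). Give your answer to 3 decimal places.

RR = 0.17500 / 0.03900 = 4.487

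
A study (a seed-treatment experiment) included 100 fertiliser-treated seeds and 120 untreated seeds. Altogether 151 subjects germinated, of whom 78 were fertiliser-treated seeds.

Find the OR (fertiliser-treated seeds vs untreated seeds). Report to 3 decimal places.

fertiliser-treated seeds without the outcome: 100 − 78 = 22
untreated seeds with the outcome: 151 − 78 = 73
untreated seeds without the outcome: 120 − 73 = 47
OR = (78 × 47) / (22 × 73) = 3666/1606 ≈ 2.283

OR: 2.283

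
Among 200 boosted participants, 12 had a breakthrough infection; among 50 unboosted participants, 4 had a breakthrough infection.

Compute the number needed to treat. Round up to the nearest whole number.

NNT = 50

risk, boosted participants = 12/200 = 0.060000
risk, unboosted participants = 4/50 = 0.080000
absolute risk difference = 0.020000
1 / 0.020000 = 50.000 → round up → 50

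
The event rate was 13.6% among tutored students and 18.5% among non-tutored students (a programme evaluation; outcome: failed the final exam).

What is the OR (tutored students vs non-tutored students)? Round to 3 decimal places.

OR ≈ 0.693

odds, tutored students = 0.1360/0.8640 = 0.1574
odds, non-tutored students = 0.1850/0.8150 = 0.2270
OR = 0.1574 / 0.2270 = 0.693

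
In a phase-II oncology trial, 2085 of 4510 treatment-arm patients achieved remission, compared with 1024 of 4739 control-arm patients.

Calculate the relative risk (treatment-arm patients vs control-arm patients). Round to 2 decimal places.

RR: 2.14

risk, treatment-arm patients = 2085/4510 = 0.4623
risk, control-arm patients = 1024/4739 = 0.2161
RR = 0.4623 / 0.2161 = 2.14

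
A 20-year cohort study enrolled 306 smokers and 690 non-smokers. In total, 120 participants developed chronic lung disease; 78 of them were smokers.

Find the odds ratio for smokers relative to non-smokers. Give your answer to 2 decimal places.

smokers without the outcome: 306 − 78 = 228
non-smokers with the outcome: 120 − 78 = 42
non-smokers without the outcome: 690 − 42 = 648
odds, smokers = 78/228 = 0.3421
odds, non-smokers = 42/648 = 0.0648
OR = 0.3421 / 0.0648 = 5.28

OR = 5.28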